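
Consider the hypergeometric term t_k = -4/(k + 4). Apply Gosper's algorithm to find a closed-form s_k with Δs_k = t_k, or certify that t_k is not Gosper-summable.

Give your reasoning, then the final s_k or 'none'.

not Gosper-summable; s_k does not exist

Compute t_(k+1)/t_k: get (k + 4)/(k + 5).
So A=k + 4 and B=k + 5, with C=1.
Need (k + 4)·f(k+1) − (k + 4)·f(k) = 1.
deg f ≤ 0 (via 1,1,0).
Generic f = c0 gives residual -1; -1 = 0 cannot hold, so t_k is not Gosper-summable.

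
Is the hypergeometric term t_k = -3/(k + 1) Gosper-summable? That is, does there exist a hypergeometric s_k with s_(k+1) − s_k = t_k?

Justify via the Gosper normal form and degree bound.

The ratio is (k + 1)/(k + 2).
So A=k + 1 and B=k + 2, with C=1.
Key eq: (k + 1)·f(k+1) = (k + 1)·f(k) + (1).
deg f ≤ 0 (via 1,1,0).
Put f(k) = c0: A·f(k+1) − B(k−1)·f(k) − C = -1; need -1 = 0 — inconsistent ⇒ no f, not summable.

No — t_k has no hypergeometric antidifference.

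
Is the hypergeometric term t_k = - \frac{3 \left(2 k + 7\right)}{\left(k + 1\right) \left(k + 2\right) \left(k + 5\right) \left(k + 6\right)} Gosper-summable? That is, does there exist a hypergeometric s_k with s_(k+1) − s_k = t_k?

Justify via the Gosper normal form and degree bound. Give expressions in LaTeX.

Ratio r(k) = (k + 1)*(k + 5)*(2*k + 9)/((k + 3)*(k + 7)*(2*k + 7)).
A = k + 1, B = k + 7, C = k**3 + 21*k**2/2 + 73*k/2 + 42.
f must satisfy (k + 1)·f(k+1) − (k + 6)·f(k) = k**3 + 21*k**2/2 + 73*k/2 + 42.
deg f ≤ 5 (via 1,1,3).
Match coefficients ⇒ f(k) = k*(k + 2)*(k + 3)*(k + 4)*(k + 6)/10.
So s_k = (B(k−1)f/C)·t_k = (k*(k + 2)*(k + 6)**2/(5*(2*k + 7)))·t_k = 3*k*(-k - 6)/(5*(k**2 + 6*k + 5)).
Check: Δs_k = 3*(-2*k - 7)/(k**4 + 14*k**3 + 65*k**2 + 112*k + 60). ✓

Yes. s_k = \frac{3 k \left(- k - 6\right)}{5 \left(k^{2} + 6 k + 5\right)}.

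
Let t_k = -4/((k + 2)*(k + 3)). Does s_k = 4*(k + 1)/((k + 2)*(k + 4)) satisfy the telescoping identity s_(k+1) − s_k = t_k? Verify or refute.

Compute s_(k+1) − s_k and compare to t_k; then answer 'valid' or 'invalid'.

s_(k+1) = 4*(k + 2)/((k + 3)*(k + 5))
s_(k+1) − s_k = 4*(-k**2 - 3*k + 1)/(k**4 + 14*k**3 + 71*k**2 + 154*k + 120)
(s_(k+1) − s_k) − t_k = 12*(2*k + 7)/(k**4 + 14*k**3 + 71*k**2 + 154*k + 120)

Invalid: residual 12*(2*k + 7)/(k**4 + 14*k**3 + 71*k**2 + 154*k + 120) ≠ 0.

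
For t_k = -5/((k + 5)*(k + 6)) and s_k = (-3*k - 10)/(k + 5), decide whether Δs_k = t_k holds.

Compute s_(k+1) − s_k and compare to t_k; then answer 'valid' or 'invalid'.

s_(k+1) = (-3*k - 13)/(k + 6)
s_(k+1) − s_k = -5/(k**2 + 11*k + 30)
(s_(k+1) − s_k) − t_k = 0

Valid: the claim telescopes to t_k.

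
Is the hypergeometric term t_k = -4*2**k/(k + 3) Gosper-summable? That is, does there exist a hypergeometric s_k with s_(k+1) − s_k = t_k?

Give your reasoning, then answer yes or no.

No; the degree bound rules out any f.

The ratio is 2*(k + 3)/(k + 4).
Gosper form: A/B · C(k+1)/C(k) with A=2*k + 6, B=k + 4, C=1.
Set up (2*k + 6)·f(k+1) − (k + 3)·f(k) − (1) = 0.
d = -1 from the (1,1,0) case.
Bound -1 < 0, so the key equation has no polynomial solution.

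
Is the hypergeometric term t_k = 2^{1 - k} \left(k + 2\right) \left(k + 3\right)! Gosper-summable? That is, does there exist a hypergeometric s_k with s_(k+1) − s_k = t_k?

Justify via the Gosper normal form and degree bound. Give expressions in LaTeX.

Yes. s_k = 2^{2 - k} \left(k + 3\right)!.

Step 1: r(k) = (k + 3)*(k + 4)/(2*(k + 2)).
A = k/2 + 2, B = 1, C = k + 2.
Key eq: (k/2 + 2)·f(k+1) = (1)·f(k) + (k + 2).
deg f ≤ 0 (via 1,0,1).
Solving with deg f ≤ 0: f(k) = 2.
Then R = B(k−1)f/C = 2/(k + 2), so s_k = R(k)·t_k = 2**(2 - k)*factorial(k + 3).
Δs = 2**(1 - k)*(k + 2)*factorial(k + 3), as required.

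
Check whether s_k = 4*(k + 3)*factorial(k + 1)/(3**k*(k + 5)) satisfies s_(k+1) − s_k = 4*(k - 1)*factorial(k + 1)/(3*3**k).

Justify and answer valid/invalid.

Invalid: residual -8*(k**2 + 4*k - 8)*factorial(k + 1)/(3*3**k*(k + 5)*(k + 6)) ≠ 0.

s_(k+1) = 4*(k + 4)*factorial(k + 2)/(3*3**k*(k + 6))
s_(k+1) − s_k = 4*(k**3 + 8*k**2 + 11*k - 14)*factorial(k + 1)/(3*3**k*(k + 5)*(k + 6))
(s_(k+1) − s_k) − t_k = -8*(k**2 + 4*k - 8)*factorial(k + 1)/(3*3**k*(k + 5)*(k + 6))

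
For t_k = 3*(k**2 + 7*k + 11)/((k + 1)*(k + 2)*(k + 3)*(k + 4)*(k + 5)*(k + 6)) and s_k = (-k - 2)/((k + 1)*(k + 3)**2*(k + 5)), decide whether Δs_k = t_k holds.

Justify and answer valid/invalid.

Invalid: residual (-4*k**3 - 42*k**2 - 140*k - 147)/(k**8 + 28*k**7 + 334*k**6 + 2212*k**5 + 8869*k**4 + 21952*k**3 + 32556*k**2 + 26208*k + 8640) ≠ 0.

s_(k+1) = (-k - 3)/((k + 2)*(k + 4)**2*(k + 6))
s_(k+1) − s_k = (-(k + 1)*(k + 3)**3*(k + 5) + (k + 2)**2*(k + 4)**2*(k + 6))/((k + 1)*(k + 2)*(k + 3)**2*(k + 4)**2*(k + 5)*(k + 6))
(s_(k+1) − s_k) − t_k = (-4*k**3 - 42*k**2 - 140*k - 147)/(k**8 + 28*k**7 + 334*k**6 + 2212*k**5 + 8869*k**4 + 21952*k**3 + 32556*k**2 + 26208*k + 8640)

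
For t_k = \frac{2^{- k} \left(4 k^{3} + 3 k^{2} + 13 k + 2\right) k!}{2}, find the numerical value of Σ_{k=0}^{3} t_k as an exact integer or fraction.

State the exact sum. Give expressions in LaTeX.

Σ = 181/2

t_(k+1)/t_k = (4*k**4 + 19*k**3 + 46*k**2 + 53*k + 22)/(2*(4*k**3 + 3*k**2 + 13*k + 2)).
So A=k/2 + 1/2 and B=1, with C=k**3 + 3*k**2/4 + 13*k/4 + 1/2.
Solve (k/2 + 1/2)·f(k+1) − (1)·f(k) = k**3 + 3*k**2/4 + 13*k/4 + 1/2.
Degrees (1,0,3) ⇒ d ≤ 2.
A polynomial solution: f(k) = (4*k**2 - k + 1)/2.
R(k) = B(k−1)·f(k)/C(k) = 2*(4*k**2 - k + 1)/(4*k**3 + 3*k**2 + 13*k + 2); s_k = R·t_k = (4*k**2 - k + 1)*factorial(k)/2**k.
s_(k+1) − s_k = (4*k**3 + 3*k**2 + 13*k + 2)*factorial(k)/(2*2**k) = t_k.
Sum = s_(4) − s_(0); s_(4) = 183/2, s_(0) = 1 ⇒ 181/2.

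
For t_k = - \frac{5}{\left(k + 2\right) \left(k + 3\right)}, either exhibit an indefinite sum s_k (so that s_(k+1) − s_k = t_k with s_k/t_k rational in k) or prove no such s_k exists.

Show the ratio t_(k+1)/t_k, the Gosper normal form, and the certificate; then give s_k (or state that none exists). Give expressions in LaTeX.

t_(k+1)/t_k = (k + 2)/(k + 4).
Take A(k)=k + 2, B(k)=k + 4, C(k)=1.
f must satisfy (k + 2)·f(k+1) − (k + 3)·f(k) = 1.
deg f ≤ 1 (via 1,1,0).
Coefficient equations give f(k) = k/2.
Get s_k = R·t_k = -5*k/(2*k + 4) with R(k) = B(k−1)f(k)/C(k) = k*(k + 3)/2.
Δs = -5/(k**2 + 5*k + 6), as required.

s_k = - \frac{5 k}{2 k + 4}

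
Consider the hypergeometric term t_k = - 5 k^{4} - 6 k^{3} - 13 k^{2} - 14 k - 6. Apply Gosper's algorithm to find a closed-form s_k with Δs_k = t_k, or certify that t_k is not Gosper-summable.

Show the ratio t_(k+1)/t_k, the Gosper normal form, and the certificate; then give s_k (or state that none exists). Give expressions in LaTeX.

Ratio r(k) = (5*k**4 + 26*k**3 + 61*k**2 + 78*k + 44)/(5*k**4 + 6*k**3 + 13*k**2 + 14*k + 6).
So A=1 and B=1, with C=k**4 + 6*k**3/5 + 13*k**2/5 + 14*k/5 + 6/5.
Key eq: (1)·f(k+1) = (1)·f(k) + (k**4 + 6*k**3/5 + 13*k**2/5 + 14*k/5 + 6/5).
Bound: deg f ≤ 5.
Coefficient equations give f(k) = k*(k**4 - k**3 + 3*k**2 + 2*k + 1)/5.
Get s_k = R·t_k = k*(-k**4 + k**3 - 3*k**2 - 2*k - 1) with R(k) = B(k−1)f(k)/C(k) = k*(k**4 - k**3 + 3*k**2 + 2*k + 1)/(5*k**4 + 6*k**3 + 13*k**2 + 14*k + 6).
s_(k+1) − s_k = -5*k**4 - 6*k**3 - 13*k**2 - 14*k - 6 = t_k.

s_k = k \left(- k^{4} + k^{3} - 3 k^{2} - 2 k - 1\right)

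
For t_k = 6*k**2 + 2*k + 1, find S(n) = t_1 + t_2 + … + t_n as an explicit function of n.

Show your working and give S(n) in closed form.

S(n) = n*(2*n**2 + 4*n + 3)

r(k) = (6*k**2 + 14*k + 9)/(6*k**2 + 2*k + 1) after simplifying.
Normal form (A,B,C) = (1, 1, k**2 + k/3 + 1/6).
Set up (1)·f(k+1) − (1)·f(k) − (k**2 + k/3 + 1/6) = 0.
Bound: deg f ≤ 3.
Match coefficients ⇒ f(k) = k*(2*k**2 - 2*k + 1)/6.
Get s_k = R·t_k = k*(2*k**2 - 2*k + 1) with R(k) = B(k−1)f(k)/C(k) = k*(2*k**2 - 2*k + 1)/(6*k**2 + 2*k + 1).
s_(k+1) − s_k = 6*k**2 + 2*k + 1 = t_k.
Telescope: S(n) = s_(n+1) − s_(1) = 2*n**3 + 4*n**2 + 3*n + 1 − (1) = n*(2*n**2 + 4*n + 3).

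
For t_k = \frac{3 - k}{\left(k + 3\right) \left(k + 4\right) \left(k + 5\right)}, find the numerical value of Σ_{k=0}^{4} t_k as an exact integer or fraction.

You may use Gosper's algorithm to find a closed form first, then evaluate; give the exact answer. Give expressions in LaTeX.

Compute t_(k+1)/t_k: get (k - 2)*(k + 3)/((k - 3)*(k + 6)).
Take A(k)=k + 3, B(k)=k + 6, C(k)=k - 3.
Need (k + 3)·f(k+1) − (k + 5)·f(k) = k - 3.
Degrees (1,1,1) ⇒ d ≤ 2.
Solving with deg f ≤ 2: f(k) = -k.
So s_k = (B(k−1)f/C)·t_k = (-k*(k + 5)/(k - 3))·t_k = k/((k + 3)*(k + 4)).
Check: Δs_k = (3 - k)/(k**3 + 12*k**2 + 47*k + 60). ✓
Telescoping: Σ = s_(5) − s_(0) = 5/72 − (0) = 5/72.

Σ = 5/72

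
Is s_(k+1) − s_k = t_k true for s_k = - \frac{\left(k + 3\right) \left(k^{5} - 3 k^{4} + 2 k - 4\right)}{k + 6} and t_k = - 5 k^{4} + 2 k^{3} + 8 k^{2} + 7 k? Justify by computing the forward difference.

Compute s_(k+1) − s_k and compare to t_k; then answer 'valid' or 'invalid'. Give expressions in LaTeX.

Invalid: residual \frac{3 \left(4 k^{5} + 31 k^{4} - 20 k^{3} - 55 k^{2} - 44 k + 4\right)}{k^{2} + 13 k + 42} ≠ 0.

s_(k+1) = -(k + 4)*(2*k + (k + 1)**5 - 3*(k + 1)**4 - 2)/(k + 7)
s_(k+1) − s_k = (-5*k**6 - 51*k**5 - 83*k**4 + 135*k**3 + 262*k**2 + 162*k + 12)/(k**2 + 13*k + 42)
(s_(k+1) − s_k) − t_k = 3*(4*k**5 + 31*k**4 - 20*k**3 - 55*k**2 - 44*k + 4)/(k**2 + 13*k + 42)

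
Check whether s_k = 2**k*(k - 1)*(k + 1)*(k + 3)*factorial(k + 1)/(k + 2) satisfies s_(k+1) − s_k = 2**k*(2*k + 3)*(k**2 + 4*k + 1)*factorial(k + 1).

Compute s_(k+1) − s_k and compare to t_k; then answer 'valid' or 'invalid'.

s_(k+1) = 2**(k + 1)*k*(k + 2)*(k + 4)*factorial(k + 2)/(k + 3)
s_(k+1) − s_k = 2**k*(2*k**5 + 19*k**4 + 66*k**3 + 104*k**2 + 70*k + 9)*factorial(k + 1)/((k + 2)*(k + 3))
(s_(k+1) − s_k) − t_k = -2**k*(2*k**4 + 15*k**3 + 35*k**2 + 29*k + 9)*factorial(k + 1)/((k + 2)*(k + 3))

Invalid: residual -2**k*(2*k**4 + 15*k**3 + 35*k**2 + 29*k + 9)*factorial(k + 1)/((k + 2)*(k + 3)) ≠ 0.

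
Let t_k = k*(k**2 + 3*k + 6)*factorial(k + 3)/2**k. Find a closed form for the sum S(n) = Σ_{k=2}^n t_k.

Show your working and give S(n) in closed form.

S(n) = -120 + n**2*factorial(n + 4)/2**n + n*factorial(n + 4)/2**n

r(k) = (k + 1)*(k + 4)*(3*k + (k + 1)**2 + 9)/(2*k*(k**2 + 3*k + 6)) after simplifying.
Factor: A=k/2 + 2; B=1; C=k**3 + 3*k**2 + 6*k.
Set up (k/2 + 2)·f(k+1) − (1)·f(k) − (k**3 + 3*k**2 + 6*k) = 0.
d = 2 from the (1,0,3) case.
Solve for f: f(k) = 2*k*(k - 1) (degree 2 ≤ 2).
So s_k = (B(k−1)f/C)·t_k = (2*(k - 1)/(k**2 + 3*k + 6))·t_k = 2**(1 - k)*k*(k - 1)*factorial(k + 3).
Check: Δs_k = k*(k**2 + 3*k + 6)*factorial(k + 3)/2**k. ✓
Σ_(k=2)^n t_k = s_(n+1) − s_(2) = (n*(n + 1)*factorial(n + 4)/2**n) − (120), i.e. -120 + n**2*factorial(n + 4)/2**n + n*factorial(n + 4)/2**n.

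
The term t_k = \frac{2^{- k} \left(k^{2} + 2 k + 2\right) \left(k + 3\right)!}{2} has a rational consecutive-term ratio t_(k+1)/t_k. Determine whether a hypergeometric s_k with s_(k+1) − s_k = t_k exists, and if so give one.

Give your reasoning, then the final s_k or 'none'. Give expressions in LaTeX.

s_k = 2^{- k} \left(k - 1\right) \left(k + 3\right)!

Ratio r(k) = (k + 4)*(2*k + (k + 1)**2 + 4)/(2*(k**2 + 2*k + 2)).
Factor: A=k/2 + 2; B=1; C=k**2 + 2*k + 2.
f must satisfy (k/2 + 2)·f(k+1) − (1)·f(k) = k**2 + 2*k + 2.
deg f ≤ 1 (via 1,0,2).
Coefficient equations give f(k) = 2*(k - 1).
Get s_k = R·t_k = (k - 1)*factorial(k + 3)/2**k with R(k) = B(k−1)f(k)/C(k) = 2*(k - 1)/(k**2 + 2*k + 2).
Check: Δs_k = (k**2 + 2*k + 2)*factorial(k + 3)/(2*2**k). ✓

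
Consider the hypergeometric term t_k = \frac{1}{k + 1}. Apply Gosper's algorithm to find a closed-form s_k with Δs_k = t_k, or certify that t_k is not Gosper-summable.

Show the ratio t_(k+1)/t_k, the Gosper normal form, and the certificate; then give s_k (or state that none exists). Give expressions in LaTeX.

none (Gosper's algorithm certifies no s_k)

Compute t_(k+1)/t_k: get (k + 1)/(k + 2).
Normal form (A,B,C) = (k + 1, k + 2, 1).
Need (k + 1)·f(k+1) − (k + 1)·f(k) = 1.
From deg A=1, deg B=1, deg C=0: d=0.
f = c0 ⇒ A·f(k+1) − B(k−1)·f(k) − C = -1. The system {-1 = 0} is inconsistent; no antidifference.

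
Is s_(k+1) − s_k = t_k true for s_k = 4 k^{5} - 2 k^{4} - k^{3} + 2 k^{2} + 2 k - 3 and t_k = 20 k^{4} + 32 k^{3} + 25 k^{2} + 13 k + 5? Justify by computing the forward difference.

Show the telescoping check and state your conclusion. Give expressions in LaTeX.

valid (s_(k+1) − s_k reduces to t_k)

s_(k+1) = 4*k**5 + 18*k**4 + 31*k**3 + 27*k**2 + 15*k + 2
s_(k+1) − s_k = 20*k**4 + 32*k**3 + 25*k**2 + 13*k + 5
(s_(k+1) − s_k) − t_k = 0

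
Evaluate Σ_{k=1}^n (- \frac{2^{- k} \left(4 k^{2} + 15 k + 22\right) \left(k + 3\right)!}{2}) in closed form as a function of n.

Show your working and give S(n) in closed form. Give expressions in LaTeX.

t_(k+1)/t_k = (k + 4)*(15*k + 4*(k + 1)**2 + 37)/(2*(4*k**2 + 15*k + 22)).
Gosper form: A/B · C(k+1)/C(k) with A=k/2 + 2, B=1, C=k**2 + 15*k/4 + 11/2.
f must satisfy (k/2 + 2)·f(k+1) − (1)·f(k) = k**2 + 15*k/4 + 11/2.
deg f ≤ 1 (via 1,0,2).
A polynomial solution: f(k) = (4*k + 3)/2.
Get s_k = R·t_k = -(4*k + 3)*factorial(k + 3)/2**k with R(k) = B(k−1)f(k)/C(k) = 2*(4*k + 3)/(4*k**2 + 15*k + 22).
s_(k+1) − s_k = -(4*k**2 + 15*k + 22)*factorial(k + 3)/(2*2**k) = t_k.
Σ_(k=1)^n t_k = s_(n+1) − s_(1) = (-2**(-n - 1)*(4*n + 7)*factorial(n + 4)) − (-84), i.e. 84 - 2*n*factorial(n + 4)/2**n - 7*factorial(n + 4)/(2*2**n).

S(n) = 84 - 2 \cdot 2^{- n} n \left(n + 4\right)! - \frac{7 \cdot 2^{- n} \left(n + 4\right)!}{2}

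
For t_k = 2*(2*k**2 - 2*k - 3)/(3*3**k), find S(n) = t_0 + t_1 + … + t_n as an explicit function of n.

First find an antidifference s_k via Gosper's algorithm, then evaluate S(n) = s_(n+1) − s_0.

S(n) = 2*(-3*3**n - n**2 - 2*n)/(3*3**n)

Step 1: r(k) = (2*k**2 + 2*k - 3)/(3*(2*k**2 - 2*k - 3)).
A = 1/3, B = 1, C = k**2 - k - 3/2.
Set up (1/3)·f(k+1) − (1)·f(k) − (k**2 - k - 3/2) = 0.
d = 2 from the (0,0,2) case.
Solving with deg f ≤ 2: f(k) = -3*(k - 1)*(k + 1)/2.
Get s_k = R·t_k = 2*(1 - k**2)/3**k with R(k) = B(k−1)f(k)/C(k) = -3*(k - 1)*(k + 1)/(2*k**2 - 2*k - 3).
Check: Δs_k = 2*(2*k**2 - 2*k - 3)/(3*3**k). ✓
Σ_(k=0)^n t_k = s_(n+1) − s_(0) = (2*3**(-n - 1)*n*(-n - 2)) − (2), i.e. 2*(-3*3**n - n**2 - 2*n)/(3*3**n).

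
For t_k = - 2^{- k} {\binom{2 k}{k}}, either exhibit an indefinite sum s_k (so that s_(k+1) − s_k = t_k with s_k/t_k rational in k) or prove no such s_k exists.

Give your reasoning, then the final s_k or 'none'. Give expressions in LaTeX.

none — t_k is not Gosper-summable

t_(k+1)/t_k = (2*k + 1)/(k + 1).
Factor: A=2*k + 1; B=k + 1; C=1.
Solve (2*k + 1)·f(k+1) − (k)·f(k) = 1.
Bound: deg f ≤ -1.
d = -1 < 0 ⇒ no nonzero polynomial f; not summable.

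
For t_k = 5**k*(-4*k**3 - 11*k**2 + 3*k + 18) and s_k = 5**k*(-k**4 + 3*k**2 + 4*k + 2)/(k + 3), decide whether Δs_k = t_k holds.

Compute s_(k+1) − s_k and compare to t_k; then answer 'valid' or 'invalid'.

s_(k+1) = 5**(k + 1)*(4*k - (k + 1)**4 + 3*(k + 1)**2 + 6)/(k + 4)
s_(k+1) − s_k = 5**k*(-4*k**5 - 31*k**4 - 78*k**3 - 31*k**2 + 112*k + 112)/(k**2 + 7*k + 12)
(s_(k+1) − s_k) − t_k = 5**k*(8*k**4 + 44*k**3 + 62*k**2 - 50*k - 104)/(k**2 + 7*k + 12)

Invalid: residual 5**k*(8*k**4 + 44*k**3 + 62*k**2 - 50*k - 104)/(k**2 + 7*k + 12) ≠ 0.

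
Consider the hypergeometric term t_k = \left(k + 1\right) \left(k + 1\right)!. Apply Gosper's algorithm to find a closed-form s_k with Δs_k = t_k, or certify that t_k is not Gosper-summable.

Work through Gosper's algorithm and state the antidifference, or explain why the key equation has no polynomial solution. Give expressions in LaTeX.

s_k = \left(k + 1\right)!

t_(k+1)/t_k = (k + 2)**2/(k + 1).
Normal form (A,B,C) = (k + 2, 1, k + 1).
Solve (k + 2)·f(k+1) − (1)·f(k) = k + 1.
Bound: deg f ≤ 0.
Solve for f: f(k) = 1 (degree 0 ≤ 0).
Get s_k = R·t_k = factorial(k + 1) with R(k) = B(k−1)f(k)/C(k) = 1/(k + 1).
s_(k+1) − s_k = (k + 1)*factorial(k + 1) = t_k.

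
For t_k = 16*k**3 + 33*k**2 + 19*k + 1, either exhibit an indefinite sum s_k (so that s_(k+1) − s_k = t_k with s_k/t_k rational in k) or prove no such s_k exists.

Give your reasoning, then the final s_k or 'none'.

Compute t_(k+1)/t_k: get (16*k**3 + 81*k**2 + 133*k + 69)/(16*k**3 + 33*k**2 + 19*k + 1).
So A=1 and B=1, with C=k**3 + 33*k**2/16 + 19*k/16 + 1/16.
f must satisfy (1)·f(k+1) − (1)·f(k) = k**3 + 33*k**2/16 + 19*k/16 + 1/16.
From deg A=0, deg B=0, deg C=3: d=4.
Solve for f: f(k) = k*(4*k**3 + 3*k**2 - 3*k - 3)/16 (degree 4 ≤ 4).
Then R = B(k−1)f/C = k*(4*k**3 + 3*k**2 - 3*k - 3)/(16*k**3 + 33*k**2 + 19*k + 1), so s_k = R(k)·t_k = k*(4*k**3 + 3*k**2 - 3*k - 3).
s_(k+1) − s_k = 16*k**3 + 33*k**2 + 19*k + 1 = t_k.

s_k = k*(4*k**3 + 3*k**2 - 3*k - 3)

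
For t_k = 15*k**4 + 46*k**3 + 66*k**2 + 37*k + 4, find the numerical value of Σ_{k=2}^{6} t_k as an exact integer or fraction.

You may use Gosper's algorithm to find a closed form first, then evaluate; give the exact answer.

Σ = 61050

The ratio is (15*k**4 + 106*k**3 + 294*k**2 + 367*k + 168)/(15*k**4 + 46*k**3 + 66*k**2 + 37*k + 4).
Factor: A=1; B=1; C=k**4 + 46*k**3/15 + 22*k**2/5 + 37*k/15 + 4/15.
Solve (1)·f(k+1) − (1)·f(k) = k**4 + 46*k**3/15 + 22*k**2/5 + 37*k/15 + 4/15.
Degrees (0,0,4) ⇒ d ≤ 5.
Match coefficients ⇒ f(k) = k*(3*k**4 + 4*k**3 + 4*k**2 - 3*k - 4)/15.
Get s_k = R·t_k = k*(3*k**4 + 4*k**3 + 4*k**2 - 3*k - 4) with R(k) = B(k−1)f(k)/C(k) = k*(3*k**4 + 4*k**3 + 4*k**2 - 3*k - 4)/(15*k**4 + 46*k**3 + 66*k**2 + 37*k + 4).
Δs = 15*k**4 + 46*k**3 + 66*k**2 + 37*k + 4, as required.
Telescoping: Σ = s_(7) − s_(2) = 61222 − (172) = 61050.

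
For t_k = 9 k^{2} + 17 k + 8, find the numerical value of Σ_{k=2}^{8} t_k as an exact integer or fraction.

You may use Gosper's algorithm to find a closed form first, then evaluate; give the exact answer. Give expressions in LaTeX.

Σ = 2478

Ratio r(k) = (9*k**2 + 35*k + 34)/(9*k**2 + 17*k + 8).
Gosper form: A/B · C(k+1)/C(k) with A=1, B=1, C=k**2 + 17*k/9 + 8/9.
Solve (1)·f(k+1) − (1)·f(k) = k**2 + 17*k/9 + 8/9.
deg f ≤ 3 (via 0,0,2).
Match coefficients ⇒ f(k) = k*(k + 1)*(3*k + 1)/9.
Then R = B(k−1)f/C = k*(3*k + 1)/(9*k + 8), so s_k = R(k)·t_k = k*(3*k**2 + 4*k + 1).
Verify: 9*k**2 + 17*k + 8 matches t_k.
Σ_(k=2)^(8) t_k = s_(9) − s_(2) = 2520 − (42) = 2478.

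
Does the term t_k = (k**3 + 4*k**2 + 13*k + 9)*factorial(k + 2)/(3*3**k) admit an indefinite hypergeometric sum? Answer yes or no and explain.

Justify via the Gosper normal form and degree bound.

Ratio r(k) = (k**4 + 10*k**3 + 45*k**2 + 99*k + 81)/(3*(k**3 + 4*k**2 + 13*k + 9)).
Gosper form: A/B · C(k+1)/C(k) with A=k/3 + 1, B=1, C=k**3 + 4*k**2 + 13*k + 9.
Set up (k/3 + 1)·f(k+1) − (1)·f(k) − (k**3 + 4*k**2 + 13*k + 9) = 0.
deg f ≤ 2 (via 1,0,3).
Match coefficients ⇒ f(k) = 3*(k**2 + 2*k + 4).
R(k) = B(k−1)·f(k)/C(k) = 3*(k**2 + 2*k + 4)/(k**3 + 4*k**2 + 13*k + 9); s_k = R·t_k = (k**2 + 2*k + 4)*factorial(k + 2)/3**k.
Δs = (k**3 + 4*k**2 + 13*k + 9)*factorial(k + 2)/(3*3**k), as required.

Yes. s_k = (k**2 + 2*k + 4)*factorial(k + 2)/3**k.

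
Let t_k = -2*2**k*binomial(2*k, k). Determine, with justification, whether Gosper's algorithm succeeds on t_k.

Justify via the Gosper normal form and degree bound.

Compute t_(k+1)/t_k: get 4*(2*k + 1)/(k + 1).
Gosper form: A/B · C(k+1)/C(k) with A=8*k + 4, B=k + 1, C=1.
Key eq: (8*k + 4)·f(k+1) = (k)·f(k) + (1).
Bound: deg f ≤ -1.
Bound -1 < 0, so the key equation has no polynomial solution.

No — t_k has no hypergeometric antidifference.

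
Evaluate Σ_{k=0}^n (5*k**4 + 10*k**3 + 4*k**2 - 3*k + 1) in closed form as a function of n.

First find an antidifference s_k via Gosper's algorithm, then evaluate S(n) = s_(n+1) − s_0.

S(n) = n**5 + 5*n**4 + 8*n**3 + 3*n**2 + 1

t_(k+1)/t_k = (5*k**4 + 30*k**3 + 64*k**2 + 55*k + 17)/(5*k**4 + 10*k**3 + 4*k**2 - 3*k + 1).
Factor: A=1; B=1; C=k**4 + 2*k**3 + 4*k**2/5 - 3*k/5 + 1/5.
f must satisfy (1)·f(k+1) − (1)·f(k) = k**4 + 2*k**3 + 4*k**2/5 - 3*k/5 + 1/5.
deg f ≤ 5 (via 0,0,4).
Solve for f: f(k) = k*(k**4 - 2*k**2 - k + 3)/5 (degree 5 ≤ 5).
So s_k = (B(k−1)f/C)·t_k = (k*(k**4 - 2*k**2 - k + 3)/(5*k**4 + 10*k**3 + 4*k**2 - 3*k + 1))·t_k = k*(k**4 - 2*k**2 - k + 3).
s_(k+1) − s_k = 5*k**4 + 10*k**3 + 4*k**2 - 3*k + 1 = t_k.
Telescope: S(n) = s_(n+1) − s_(0) = n**5 + 5*n**4 + 8*n**3 + 3*n**2 + 1 − (0) = n**5 + 5*n**4 + 8*n**3 + 3*n**2 + 1.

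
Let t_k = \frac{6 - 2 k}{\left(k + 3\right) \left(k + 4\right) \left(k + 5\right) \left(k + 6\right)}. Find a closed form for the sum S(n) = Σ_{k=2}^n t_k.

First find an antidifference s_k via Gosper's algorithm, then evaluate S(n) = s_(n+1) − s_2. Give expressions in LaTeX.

S(n) = \frac{- n^{3} - 15 n^{2} + 136 n - 120}{210 \left(n^{3} + 15 n^{2} + 74 n + 120\right)}

t_(k+1)/t_k = (k - 2)*(k + 3)/((k - 3)*(k + 7)).
Factor: A=k + 3; B=k + 7; C=k - 3.
Set up (k + 3)·f(k+1) − (k + 6)·f(k) − (k - 3) = 0.
d = 3 from the (1,1,1) case.
A polynomial solution: f(k) = -k*(k**2 + 12*k + 107)/120.
Then R = B(k−1)f/C = -k*(k + 6)*(k**2 + 12*k + 107)/(120*(k - 3)), so s_k = R(k)·t_k = k*(k**2 + 12*k + 107)/(60*(k + 3)*(k + 4)*(k + 5)).
s_(k+1) − s_k = 2*(3 - k)/(k**4 + 18*k**3 + 119*k**2 + 342*k + 360) = t_k.
Telescope: S(n) = s_(n+1) − s_(2) = (n**3 + 15*n**2 + 134*n + 120)/(60*(n**3 + 15*n**2 + 74*n + 120)) − (3/140) = (-n**3 - 15*n**2 + 136*n - 120)/(210*(n**3 + 15*n**2 + 74*n + 120)).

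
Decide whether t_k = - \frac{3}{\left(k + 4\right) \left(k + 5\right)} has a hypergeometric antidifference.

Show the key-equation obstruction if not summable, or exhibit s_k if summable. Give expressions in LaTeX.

Yes. s_k = - \frac{3 k}{4 k + 16}.

Compute t_(k+1)/t_k: get (k + 4)/(k + 6).
Normal form (A,B,C) = (k + 4, k + 6, 1).
f must satisfy (k + 4)·f(k+1) − (k + 5)·f(k) = 1.
From deg A=1, deg B=1, deg C=0: d=1.
Coefficient equations give f(k) = k/4.
Then R = B(k−1)f/C = k*(k + 5)/4, so s_k = R(k)·t_k = -3*k/(4*k + 16).
s_(k+1) − s_k = -3/(k**2 + 9*k + 20) = t_k.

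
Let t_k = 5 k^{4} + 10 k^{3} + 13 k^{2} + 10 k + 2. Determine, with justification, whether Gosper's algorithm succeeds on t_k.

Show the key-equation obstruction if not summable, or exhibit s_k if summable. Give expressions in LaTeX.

t_(k+1)/t_k = (5*k**4 + 30*k**3 + 73*k**2 + 86*k + 40)/(5*k**4 + 10*k**3 + 13*k**2 + 10*k + 2).
A = 1, B = 1, C = k**4 + 2*k**3 + 13*k**2/5 + 2*k + 2/5.
Key eq: (1)·f(k+1) = (1)·f(k) + (k**4 + 2*k**3 + 13*k**2/5 + 2*k + 2/5).
From deg A=0, deg B=0, deg C=4: d=5.
A polynomial solution: f(k) = k*(k + 1)*(k**3 - k**2 + 2*k - 1)/5.
Certificate R = B(k−1)f/C = k*(k**3 - k**2 + 2*k - 1)/(5*k**3 + 5*k**2 + 8*k + 2) gives s_k = k*(k**4 + k**2 + k - 1).
Check: Δs_k = 5*k**4 + 10*k**3 + 13*k**2 + 10*k + 2. ✓

Yes. s_k = k \left(k^{4} + k^{2} + k - 1\right).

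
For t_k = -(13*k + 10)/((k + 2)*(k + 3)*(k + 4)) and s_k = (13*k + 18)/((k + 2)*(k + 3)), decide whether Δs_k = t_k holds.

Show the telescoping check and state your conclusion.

Valid — Δs_k = t_k.

s_(k+1) = (13*k + 31)/((k + 3)*(k + 4))
s_(k+1) − s_k = (-13*k - 10)/(k**3 + 9*k**2 + 26*k + 24)
(s_(k+1) − s_k) − t_k = 0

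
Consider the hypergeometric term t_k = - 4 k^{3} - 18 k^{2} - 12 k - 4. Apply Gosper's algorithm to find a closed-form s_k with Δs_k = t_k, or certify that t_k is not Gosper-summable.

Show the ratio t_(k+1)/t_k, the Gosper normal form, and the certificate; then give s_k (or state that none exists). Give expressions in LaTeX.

s_k = k \left(- k^{3} - 4 k^{2} + 2 k - 1\right)

r(k) = (2*k**3 + 15*k**2 + 30*k + 19)/(2*k**3 + 9*k**2 + 6*k + 2) after simplifying.
Take A(k)=1, B(k)=1, C(k)=k**3 + 9*k**2/2 + 3*k + 1.
Solve (1)·f(k+1) − (1)·f(k) = k**3 + 9*k**2/2 + 3*k + 1.
Degrees (0,0,3) ⇒ d ≤ 4.
Solving with deg f ≤ 4: f(k) = k*(k**3 + 4*k**2 - 2*k + 1)/4.
Certificate R = B(k−1)f/C = k*(k**3 + 4*k**2 - 2*k + 1)/(2*(2*k**3 + 9*k**2 + 6*k + 2)) gives s_k = k*(-k**3 - 4*k**2 + 2*k - 1).
Verify: -4*k**3 - 18*k**2 - 12*k - 4 matches t_k.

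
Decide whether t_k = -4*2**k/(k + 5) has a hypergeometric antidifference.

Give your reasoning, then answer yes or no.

t_(k+1)/t_k = 2*(k + 5)/(k + 6).
Take A(k)=2*k + 10, B(k)=k + 6, C(k)=1.
Set up (2*k + 10)·f(k+1) − (k + 5)·f(k) − (1) = 0.
Bound: deg f ≤ -1.
d = -1 < 0 ⇒ no nonzero polynomial f; not summable.

No. Not Gosper-summable.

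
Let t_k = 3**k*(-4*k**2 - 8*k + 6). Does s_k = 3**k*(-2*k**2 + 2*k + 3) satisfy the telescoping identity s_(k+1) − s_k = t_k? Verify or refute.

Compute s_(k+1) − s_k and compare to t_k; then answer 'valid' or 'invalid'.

valid; difference matches t_k

s_(k+1) = 3**(k + 1)*(-2*k**2 - 2*k + 3)
s_(k+1) − s_k = 3**k*(-4*k**2 - 8*k + 6)
(s_(k+1) − s_k) − t_k = 0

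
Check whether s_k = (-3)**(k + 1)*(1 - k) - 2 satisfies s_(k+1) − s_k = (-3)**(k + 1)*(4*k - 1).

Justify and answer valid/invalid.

Valid — Δs_k = t_k.

s_(k+1) = -9*(-3)**k*k - 2
s_(k+1) − s_k = (-3)**(k + 1)*(4*k - 1)
(s_(k+1) − s_k) − t_k = 0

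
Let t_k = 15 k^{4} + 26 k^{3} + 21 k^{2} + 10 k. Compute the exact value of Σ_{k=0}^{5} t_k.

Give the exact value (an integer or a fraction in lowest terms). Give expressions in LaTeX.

Σ = 21840

Step 1: r(k) = (15*k**3 + 71*k**2 + 118*k + 72)/(k*(15*k**2 + 11*k + 10)).
Gosper form: A/B · C(k+1)/C(k) with A=1, B=1, C=k**4 + 26*k**3/15 + 7*k**2/5 + 2*k/3.
Set up (1)·f(k+1) − (1)·f(k) − (k**4 + 26*k**3/15 + 7*k**2/5 + 2*k/3) = 0.
From deg A=0, deg B=0, deg C=4: d=5.
A polynomial solution: f(k) = k*(k - 1)*(k + 1)*(3*k**2 - k + 2)/15.
Certificate R = B(k−1)f/C = (k - 1)*(3*k**2 - k + 2)/(15*k**2 + 11*k + 10) gives s_k = k*(3*k**4 - k**3 - k**2 + k - 2).
Check: Δs_k = k*(15*k**3 + 26*k**2 + 21*k + 10). ✓
Telescoping: Σ = s_(6) − s_(0) = 21840 − (0) = 21840.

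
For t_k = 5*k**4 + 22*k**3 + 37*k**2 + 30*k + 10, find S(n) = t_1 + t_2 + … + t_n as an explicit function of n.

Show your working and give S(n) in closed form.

The ratio is (5*k**4 + 42*k**3 + 133*k**2 + 190*k + 104)/(5*k**4 + 22*k**3 + 37*k**2 + 30*k + 10).
A = 1, B = 1, C = k**4 + 22*k**3/5 + 37*k**2/5 + 6*k + 2.
f must satisfy (1)·f(k+1) − (1)·f(k) = k**4 + 22*k**3/5 + 37*k**2/5 + 6*k + 2.
From deg A=0, deg B=0, deg C=4: d=5.
A polynomial solution: f(k) = k*(k + 1)*(k**3 + 2*k**2 + k + 1)/5.
So s_k = (B(k−1)f/C)·t_k = (k*(k**3 + 2*k**2 + k + 1)/(5*k**3 + 17*k**2 + 20*k + 10))·t_k = k*(k**4 + 3*k**3 + 3*k**2 + 2*k + 1).
Δs = 5*k**4 + 22*k**3 + 37*k**2 + 30*k + 10, as required.
Telescope: S(n) = s_(n+1) − s_(1) = n**5 + 8*n**4 + 25*n**3 + 39*n**2 + 31*n + 10 − (10) = n*(n**4 + 8*n**3 + 25*n**2 + 39*n + 31).

S(n) = n*(n**4 + 8*n**3 + 25*n**2 + 39*n + 31)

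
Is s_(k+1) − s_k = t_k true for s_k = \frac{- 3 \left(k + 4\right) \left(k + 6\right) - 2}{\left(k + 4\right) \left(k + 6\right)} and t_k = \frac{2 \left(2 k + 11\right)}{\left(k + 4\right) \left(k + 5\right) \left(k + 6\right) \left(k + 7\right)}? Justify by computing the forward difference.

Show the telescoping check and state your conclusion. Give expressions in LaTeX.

Valid: the claim telescopes to t_k.

s_(k+1) = (-3*(k + 5)*(k + 7) - 2)/((k + 5)*(k + 7))
s_(k+1) − s_k = 2*(2*k + 11)/(k**4 + 22*k**3 + 179*k**2 + 638*k + 840)
(s_(k+1) − s_k) − t_k = 0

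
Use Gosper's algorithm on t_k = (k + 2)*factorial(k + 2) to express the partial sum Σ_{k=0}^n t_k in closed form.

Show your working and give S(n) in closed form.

S(n) = factorial(n + 3) - 2

r(k) = (k + 3)**2/(k + 2) after simplifying.
Normal form (A,B,C) = (k + 3, 1, k + 2).
f must satisfy (k + 3)·f(k+1) − (1)·f(k) = k + 2.
From deg A=1, deg B=0, deg C=1: d=0.
Solving with deg f ≤ 0: f(k) = 1.
Then R = B(k−1)f/C = 1/(k + 2), so s_k = R(k)·t_k = factorial(k + 2).
s_(k+1) − s_k = (k + 2)*factorial(k + 2) = t_k.
s_(n+1) = factorial(n + 3) and s_(0) = 2, so S(n) = factorial(n + 3) - 2.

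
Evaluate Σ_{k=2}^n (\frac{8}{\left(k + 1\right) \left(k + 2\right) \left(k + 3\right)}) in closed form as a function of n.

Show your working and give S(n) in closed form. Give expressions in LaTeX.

Compute t_(k+1)/t_k: get (k + 1)/(k + 4).
Normal form (A,B,C) = (k + 1, k + 4, 1).
Solve (k + 1)·f(k+1) − (k + 3)·f(k) = 1.
Degrees (1,1,0) ⇒ d ≤ 2.
A polynomial solution: f(k) = k*(k + 3)/4.
R(k) = B(k−1)·f(k)/C(k) = k*(k + 3)**2/4; s_k = R·t_k = 2*k*(k + 3)/((k + 1)*(k + 2)).
s_(k+1) − s_k = 8/(k**3 + 6*k**2 + 11*k + 6) = t_k.
s_(n+1) = 2*(n**2 + 5*n + 4)/(n**2 + 5*n + 6) and s_(2) = 5/3, so S(n) = (n**2 + 5*n - 6)/(3*(n**2 + 5*n + 6)).

S(n) = \frac{n^{2} + 5 n - 6}{3 \left(n^{2} + 5 n + 6\right)}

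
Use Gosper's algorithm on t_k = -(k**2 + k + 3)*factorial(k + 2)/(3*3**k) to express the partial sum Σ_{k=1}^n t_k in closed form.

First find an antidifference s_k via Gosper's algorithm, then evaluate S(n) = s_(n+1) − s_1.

S(n) = 2 - n*factorial(n + 3)/(3*3**n) - factorial(n + 3)/(3*3**n)

Compute t_(k+1)/t_k: get (k + 3)*(k + (k + 1)**2 + 4)/(3*(k**2 + k + 3)).
Factor: A=k/3 + 1; B=1; C=k**2 + k + 3.
Need (k/3 + 1)·f(k+1) − (1)·f(k) = k**2 + k + 3.
Degrees (1,0,2) ⇒ d ≤ 1.
Coefficient equations give f(k) = 3*k.
Then R = B(k−1)f/C = 3*k/(k**2 + k + 3), so s_k = R(k)·t_k = -k*factorial(k + 2)/3**k.
Δs = -(k**2 + k + 3)*factorial(k + 2)/(3*3**k), as required.
s_(n+1) = -3**(-n - 1)*(n + 1)*factorial(n + 3) and s_(1) = -2, so S(n) = 2 - n*factorial(n + 3)/(3*3**n) - factorial(n + 3)/(3*3**n).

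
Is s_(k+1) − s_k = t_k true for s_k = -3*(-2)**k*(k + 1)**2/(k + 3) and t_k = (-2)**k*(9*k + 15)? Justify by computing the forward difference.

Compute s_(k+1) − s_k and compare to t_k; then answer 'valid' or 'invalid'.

s_(k+1) = 6*(-2)**k*(k + 2)**2/(k + 4)
s_(k+1) − s_k = (-2)**k*(9*k**3 + 60*k**2 + 123*k + 84)/(k**2 + 7*k + 12)
(s_(k+1) − s_k) − t_k = (-2)**(k + 1)*(9*k**2 + 45*k + 48)/(k**2 + 7*k + 12)

Invalid: residual (-2)**(k + 1)*(9*k**2 + 45*k + 48)/(k**2 + 7*k + 12) ≠ 0.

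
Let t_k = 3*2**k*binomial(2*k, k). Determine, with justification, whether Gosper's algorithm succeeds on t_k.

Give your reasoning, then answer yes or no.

No. Not Gosper-summable.

Step 1: r(k) = 4*(2*k + 1)/(k + 1).
Gosper form: A/B · C(k+1)/C(k) with A=8*k + 4, B=k + 1, C=1.
Set up (8*k + 4)·f(k+1) − (k)·f(k) − (1) = 0.
Bound: deg f ≤ -1.
Negative degree bound (-1): no f exists, t_k not Gosper-summable.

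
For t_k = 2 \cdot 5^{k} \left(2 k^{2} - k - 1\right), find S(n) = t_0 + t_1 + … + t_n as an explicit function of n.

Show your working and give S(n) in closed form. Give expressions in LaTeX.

Step 1: r(k) = 5*k*(2*k + 3)/(2*k**2 - k - 1).
Gosper form: A/B · C(k+1)/C(k) with A=5, B=1, C=k**2 - k/2 - 1/2.
Key eq: (5)·f(k+1) = (1)·f(k) + (k**2 - k/2 - 1/2).
deg f ≤ 2 (via 0,0,2).
Match coefficients ⇒ f(k) = (k - 2)*(k - 1)/4.
Then R = B(k−1)f/C = (k - 2)/(2*(2*k + 1)), so s_k = R(k)·t_k = 5**k*(k**2 - 3*k + 2).
Δs = 2*5**k*(2*k**2 - k - 1), as required.
s_(n+1) = 5**(n + 1)*n*(n - 1) and s_(0) = 2, so S(n) = 5**(n + 1)*n**2 - 5**(n + 1)*n - 2.

S(n) = 5^{n + 1} n^{2} - 5^{n + 1} n - 2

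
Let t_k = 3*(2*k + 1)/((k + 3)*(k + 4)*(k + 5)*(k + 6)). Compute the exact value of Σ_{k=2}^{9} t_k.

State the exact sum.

Σ = 16/455

Ratio r(k) = (k + 3)*(2*k + 3)/((k + 7)*(2*k + 1)).
A = k + 3, B = k + 7, C = k + 1/2.
Solve (k + 3)·f(k+1) − (k + 6)·f(k) = k + 1/2.
d = 3 from the (1,1,1) case.
Coefficient equations give f(k) = k*(k**2 + 12*k + 2)/90.
Then R = B(k−1)f/C = k*(k + 6)*(k**2 + 12*k + 2)/(45*(2*k + 1)), so s_k = R(k)·t_k = k*(k**2 + 12*k + 2)/(15*(k + 3)*(k + 4)*(k + 5)).
Δs = 3*(2*k + 1)/(k**4 + 18*k**3 + 119*k**2 + 342*k + 360), as required.
Evaluate s at k=10 and k=2: 74/1365 and 2/105; difference 16/455.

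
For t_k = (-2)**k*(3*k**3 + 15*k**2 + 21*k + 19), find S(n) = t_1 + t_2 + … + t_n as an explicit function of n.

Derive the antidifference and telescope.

S(n) = 2*(-2)**n*n**3 + 12*(-2)**n*n**2 + 20*(-2)**n*n + 16*(-2)**n - 16

t_(k+1)/t_k = 2*(-3*k**3 - 24*k**2 - 60*k - 58)/(3*k**3 + 15*k**2 + 21*k + 19).
Gosper form: A/B · C(k+1)/C(k) with A=-2, B=1, C=k**3 + 5*k**2 + 7*k + 19/3.
Key eq: (-2)·f(k+1) = (1)·f(k) + (k**3 + 5*k**2 + 7*k + 19/3).
d = 3 from the (0,0,3) case.
Coefficient equations give f(k) = -(k + 3)*(k**2 + 1)/3.
So s_k = (B(k−1)f/C)·t_k = (-(k + 3)*(k**2 + 1)/(3*k**3 + 15*k**2 + 21*k + 19))·t_k = (-2)**k*(-k**3 - 3*k**2 - k - 3).
s_(k+1) − s_k = (-2)**k*(3*k**3 + 15*k**2 + 21*k + 19) = t_k.
Evaluate: s_(n+1) = 2*(-2)**n*(n**3 + 6*n**2 + 10*n + 8); subtract s_(1) = 16 ⇒ S(n) = 2*(-2)**n*n**3 + 12*(-2)**n*n**2 + 20*(-2)**n*n + 16*(-2)**n - 16.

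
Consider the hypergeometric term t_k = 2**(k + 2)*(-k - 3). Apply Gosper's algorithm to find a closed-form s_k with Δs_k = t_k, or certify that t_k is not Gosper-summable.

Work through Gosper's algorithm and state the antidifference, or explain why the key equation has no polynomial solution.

Ratio r(k) = 2*(k + 4)/(k + 3).
Normal form (A,B,C) = (2, 1, k + 3).
Key eq: (2)·f(k+1) = (1)·f(k) + (k + 3).
d = 1 from the (0,0,1) case.
Solving with deg f ≤ 1: f(k) = k + 1.
R(k) = B(k−1)·f(k)/C(k) = (k + 1)/(k + 3); s_k = R·t_k = 2**(k + 2)*(-k - 1).
Δs = 2**(k + 2)*(-k - 3), as required.

s_k = 2**(k + 2)*(-k - 1)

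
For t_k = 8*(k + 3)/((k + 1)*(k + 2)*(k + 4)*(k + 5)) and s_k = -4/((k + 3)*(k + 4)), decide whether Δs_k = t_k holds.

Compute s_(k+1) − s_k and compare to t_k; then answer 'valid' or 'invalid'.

Invalid: residual 8*(-3*k - 7)/(k**5 + 15*k**4 + 85*k**3 + 225*k**2 + 274*k + 120) ≠ 0.

s_(k+1) = -4/((k + 4)*(k + 5))
s_(k+1) − s_k = 8/(k**3 + 12*k**2 + 47*k + 60)
(s_(k+1) − s_k) − t_k = 8*(-3*k - 7)/(k**5 + 15*k**4 + 85*k**3 + 225*k**2 + 274*k + 120)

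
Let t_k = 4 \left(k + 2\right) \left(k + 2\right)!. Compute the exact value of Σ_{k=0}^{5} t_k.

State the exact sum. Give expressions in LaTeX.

Σ = 161272

r(k) = (k + 3)**2/(k + 2) after simplifying.
So A=k + 3 and B=1, with C=k + 2.
Need (k + 3)·f(k+1) − (1)·f(k) = k + 2.
Degrees (1,0,1) ⇒ d ≤ 0.
Match coefficients ⇒ f(k) = 1.
Certificate R = B(k−1)f/C = 1/(k + 2) gives s_k = 4*factorial(k + 2).
Verify: 4*(k + 2)*factorial(k + 2) matches t_k.
Σ_(k=0)^(5) t_k = s_(6) − s_(0) = 161280 − (8) = 161272.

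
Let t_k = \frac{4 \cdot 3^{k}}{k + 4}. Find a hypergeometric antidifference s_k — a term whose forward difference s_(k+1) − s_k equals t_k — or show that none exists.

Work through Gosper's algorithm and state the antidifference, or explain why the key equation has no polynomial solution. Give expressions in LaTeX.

not Gosper-summable; s_k does not exist

The ratio is 3*(k + 4)/(k + 5).
A = 3*k + 12, B = k + 5, C = 1.
f must satisfy (3*k + 12)·f(k+1) − (k + 4)·f(k) = 1.
Degrees (1,1,0) ⇒ d ≤ -1.
Bound -1 < 0, so the key equation has no polynomial solution.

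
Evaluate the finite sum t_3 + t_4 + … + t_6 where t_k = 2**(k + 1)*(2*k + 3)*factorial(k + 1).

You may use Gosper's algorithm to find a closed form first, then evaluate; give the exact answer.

Ratio r(k) = 2*(k + 2)*(2*k + 5)/(2*k + 3).
A = 2*k + 4, B = 1, C = k + 3/2.
Need (2*k + 4)·f(k+1) − (1)·f(k) = k + 3/2.
deg f ≤ 0 (via 1,0,1).
Solve for f: f(k) = 1/2 (degree 0 ≤ 0).
Then R = B(k−1)f/C = 1/(2*k + 3), so s_k = R(k)·t_k = 2**(k + 1)*factorial(k + 1).
Δs = 2**(k + 1)*(2*k + 3)*factorial(k + 1), as required.
Sum = s_(7) − s_(3); s_(7) = 10321920, s_(3) = 384 ⇒ 10321536.

Σ = 10321536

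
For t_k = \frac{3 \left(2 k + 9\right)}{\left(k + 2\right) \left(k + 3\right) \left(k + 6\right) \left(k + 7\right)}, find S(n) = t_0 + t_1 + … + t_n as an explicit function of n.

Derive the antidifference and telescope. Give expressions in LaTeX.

S(n) = \frac{n^{2} + 10 n + 9}{4 \left(n^{2} + 10 n + 21\right)}

Ratio r(k) = (k + 2)*(k + 6)*(2*k + 11)/((k + 4)*(k + 8)*(2*k + 9)).
So A=k + 2 and B=k + 8, with C=k**3 + 27*k**2/2 + 121*k/2 + 90.
Solve (k + 2)·f(k+1) − (k + 7)·f(k) = k**3 + 27*k**2/2 + 121*k/2 + 90.
Bound: deg f ≤ 5.
Solve for f: f(k) = k*(k + 3)*(k + 4)*(k + 5)*(k + 8)/24 (degree 5 ≤ 5).
R(k) = B(k−1)·f(k)/C(k) = k*(k + 3)*(k + 7)*(k + 8)/(12*(2*k + 9)); s_k = R·t_k = k*(k + 8)/(4*(k**2 + 8*k + 12)).
Δs = 3*(2*k + 9)/(k**4 + 18*k**3 + 113*k**2 + 288*k + 252), as required.
s_(n+1) = (n**2 + 10*n + 9)/(4*(n**2 + 10*n + 21)) and s_(0) = 0, so S(n) = (n**2 + 10*n + 9)/(4*(n**2 + 10*n + 21)).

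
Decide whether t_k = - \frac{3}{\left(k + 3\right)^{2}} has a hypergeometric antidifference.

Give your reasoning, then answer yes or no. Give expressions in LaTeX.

No; the coefficient equations for f are inconsistent.

The ratio is (k + 3)**2/(k + 4)**2.
Take A(k)=k**2 + 6*k + 9, B(k)=k**2 + 8*k + 16, C(k)=1.
Key eq: (k**2 + 6*k + 9)·f(k+1) = (k**2 + 6*k + 9)·f(k) + (1).
d = 0 from the (2,2,0) case.
f = c0 ⇒ A·f(k+1) − B(k−1)·f(k) − C = -1. The system {-1 = 0} is inconsistent; no antidifference.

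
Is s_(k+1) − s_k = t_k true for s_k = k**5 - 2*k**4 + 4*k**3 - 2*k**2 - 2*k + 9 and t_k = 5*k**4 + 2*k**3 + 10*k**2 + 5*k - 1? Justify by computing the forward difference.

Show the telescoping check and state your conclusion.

s_(k+1) = k**5 + 3*k**4 + 6*k**3 + 8*k**2 + 3*k + 8
s_(k+1) − s_k = 5*k**4 + 2*k**3 + 10*k**2 + 5*k - 1
(s_(k+1) − s_k) − t_k = 0

valid; difference matches t_k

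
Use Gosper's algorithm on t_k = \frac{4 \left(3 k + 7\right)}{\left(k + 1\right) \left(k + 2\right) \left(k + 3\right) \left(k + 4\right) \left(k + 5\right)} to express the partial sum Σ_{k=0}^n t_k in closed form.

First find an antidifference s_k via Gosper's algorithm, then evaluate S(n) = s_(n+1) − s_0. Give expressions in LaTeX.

r(k) = (k + 1)*(3*k + 10)/((k + 6)*(3*k + 7)) after simplifying.
Normal form (A,B,C) = (k + 1, k + 6, k + 7/3).
Solve (k + 1)·f(k+1) − (k + 5)·f(k) = k + 7/3.
d = 4 from the (1,1,1) case.
Match coefficients ⇒ f(k) = k*(k + 2)*(k**2 + 8*k + 19)/36.
Get s_k = R·t_k = k*(k**2 + 8*k + 19)/(3*(k**3 + 8*k**2 + 19*k + 12)) with R(k) = B(k−1)f(k)/C(k) = k*(k + 2)*(k + 5)*(k**2 + 8*k + 19)/(12*(3*k + 7)).
Verify: 4*(3*k + 7)/(k**5 + 15*k**4 + 85*k**3 + 225*k**2 + 274*k + 120) matches t_k.
s_(n+1) = (n**3 + 11*n**2 + 38*n + 28)/(3*(n**3 + 11*n**2 + 38*n + 40)) and s_(0) = 0, so S(n) = (n**3 + 11*n**2 + 38*n + 28)/(3*(n**3 + 11*n**2 + 38*n + 40)).

S(n) = \frac{n^{3} + 11 n^{2} + 38 n + 28}{3 \left(n^{3} + 11 n^{2} + 38 n + 40\right)}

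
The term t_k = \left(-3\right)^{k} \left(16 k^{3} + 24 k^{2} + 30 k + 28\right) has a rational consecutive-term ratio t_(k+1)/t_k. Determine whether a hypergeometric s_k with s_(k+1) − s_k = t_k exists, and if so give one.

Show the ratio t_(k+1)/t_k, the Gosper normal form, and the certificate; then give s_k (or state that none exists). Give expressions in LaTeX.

s_k = \left(-3\right)^{k} \left(- 4 k^{3} + 3 k^{2} - 3 k - 4\right)

t_(k+1)/t_k = 3*(-8*k**3 - 36*k**2 - 63*k - 49)/(8*k**3 + 12*k**2 + 15*k + 14).
A = -3, B = 1, C = k**3 + 3*k**2/2 + 15*k/8 + 7/4.
Solve (-3)·f(k+1) − (1)·f(k) = k**3 + 3*k**2/2 + 15*k/8 + 7/4.
Bound: deg f ≤ 3.
Match coefficients ⇒ f(k) = -(4*k**3 - 3*k**2 + 3*k + 4)/16.
Certificate R = B(k−1)f/C = -(4*k**3 - 3*k**2 + 3*k + 4)/(2*(8*k**3 + 12*k**2 + 15*k + 14)) gives s_k = (-3)**k*(-4*k**3 + 3*k**2 - 3*k - 4).
Δs = (-3)**k*(16*k**3 + 24*k**2 + 30*k + 28), as required.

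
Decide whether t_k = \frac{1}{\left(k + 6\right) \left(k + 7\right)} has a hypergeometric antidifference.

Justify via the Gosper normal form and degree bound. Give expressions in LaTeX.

Yes. s_k = \frac{k}{6 \left(k + 6\right)}.

Compute t_(k+1)/t_k: get (k + 6)/(k + 8).
Normal form (A,B,C) = (k + 6, k + 8, 1).
Key eq: (k + 6)·f(k+1) = (k + 7)·f(k) + (1).
Degrees (1,1,0) ⇒ d ≤ 1.
Match coefficients ⇒ f(k) = k/6.
Get s_k = R·t_k = k/(6*(k + 6)) with R(k) = B(k−1)f(k)/C(k) = k*(k + 7)/6.
s_(k+1) − s_k = 1/(k**2 + 13*k + 42) = t_k.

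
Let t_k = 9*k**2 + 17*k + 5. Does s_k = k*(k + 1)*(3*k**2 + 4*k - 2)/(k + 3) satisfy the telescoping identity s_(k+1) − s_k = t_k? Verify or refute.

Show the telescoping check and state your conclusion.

s_(k+1) = (k + 1)*(k + 2)*(4*k + 3*(k + 1)**2 + 2)/(k + 4)
s_(k+1) − s_k = (9*k**4 + 68*k**3 + 152*k**2 + 123*k + 30)/(k**2 + 7*k + 12)
(s_(k+1) − s_k) − t_k = 2*(-6*k**3 - 40*k**2 - 58*k - 15)/(k**2 + 7*k + 12)

Invalid: residual 2*(-6*k**3 - 40*k**2 - 58*k - 15)/(k**2 + 7*k + 12) ≠ 0.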